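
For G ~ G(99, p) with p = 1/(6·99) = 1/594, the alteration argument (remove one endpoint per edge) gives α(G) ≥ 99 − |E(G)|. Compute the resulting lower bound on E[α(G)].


E[|E(G)|] = C(99, 2)·p = 4851 · (1/594) = 49/6.
E[α(G)] ≥ n − E[|E(G)|] = 99 − 49/6 = 545/6.
Numerically: ≈ 90.8333.
(This is only a lower bound; the true E[α(G)] may be larger.)

E[α(G)] ≥ 545/6 ≈ 90.8333.


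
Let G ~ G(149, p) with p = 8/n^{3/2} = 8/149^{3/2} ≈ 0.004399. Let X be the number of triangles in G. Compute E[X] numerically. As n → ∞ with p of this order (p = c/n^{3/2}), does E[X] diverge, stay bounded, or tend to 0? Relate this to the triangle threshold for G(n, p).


Number of potential triangles: C(149, 3) = 540274.
Each occurs with probability p³ ≈ (0.004399)³ ≈ 8.510043e-08.
By linearity: E[X] = C(149, 3)·p³ ≈ 540274 · 8.510043e-08 ≈ 0.0460.
Since α = 3/2 > 1, p = c/n^{3/2} = o(1/n) is below the triangle threshold p ~ 1/n. Asymptotically E[X] ~ (c³/6)·n^{3(1−α)} = (8³/6)·n^{-1.5} → 0, so by Markov's inequality G has no triangles w.h.p.

E[X] ≈ 0.0460; in regime p = Θ(1/n^{3/2}) E[X] tends to 0 (below the triangle threshold p ~ 1/n).


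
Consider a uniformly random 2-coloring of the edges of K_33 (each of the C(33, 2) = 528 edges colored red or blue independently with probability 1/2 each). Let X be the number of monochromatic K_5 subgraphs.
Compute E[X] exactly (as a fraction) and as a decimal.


Let X = Σ_S X_S over the C(33, 5) = 237336 subsets S of size 5, where X_S = 1 if the K_5 on S is monochromatic.
For a fixed S, the K_5 on S has C(5, 2) = 10 edges. P[all 10 edges red] = (1/2)^10, and likewise for blue, so P[monochromatic] = 2·(1/2)^10 = 2^{1 − 10} = 1/512.
By linearity: E[X] = C(33, 5) · 2^{1 − 10} = 237336 · 1/512 = 29667/64.
Numerically: E[X] ≈ 463.5469.

E[X] = C(33,5)·2^(1−C(5,2)) = 29667/64 ≈ 463.5469.


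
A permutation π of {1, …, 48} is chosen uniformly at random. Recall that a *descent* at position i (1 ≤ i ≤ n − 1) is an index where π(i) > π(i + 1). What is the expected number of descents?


Write X = Σ X_I over i = 1, …, 47, with X_I the indicator of one descent.
There are 47 indicators.
For each fixed i, the pair (π(i), π(i+1)) is a uniformly random ordered pair of distinct values from {1, …, 48}; by symmetry P[π(i) > π(i+1)] = 1/2.
By linearity: E[X] = 47 · (1/2) = (48 − 1) · (1/2) = 47/2 ≈ 23.500.

E[X] = 47/2 = 23.500.


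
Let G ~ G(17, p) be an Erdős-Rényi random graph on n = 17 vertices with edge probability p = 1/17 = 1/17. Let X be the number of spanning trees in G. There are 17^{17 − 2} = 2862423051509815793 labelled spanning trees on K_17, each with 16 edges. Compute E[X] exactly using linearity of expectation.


K_17 has 17^{17 − 2} = 2862423051509815793 labelled spanning trees.
For each such spanning tree H, let X_H = 1 if all 16 edges of H are present in G. Then P[X_H = 1] = p^{16} = (1/17)^{16} = 1/48661191875666868481.
By linearity: E[X] = Σ_H E[X_H] = 2862423051509815793 · p^{16} = 2862423051509815793 · 1/48661191875666868481 = 1/17.
Numerically: E[X] ≈ 0.05882.

E[X] = 2862423051509815793 · (1/17)^{16} = 1/17 ≈ 0.05882.


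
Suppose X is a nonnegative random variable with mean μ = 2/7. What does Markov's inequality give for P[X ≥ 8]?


μ = E[X] = 2/7, a = 8.
Markov: P[X ≥ 8] ≤ μ/a = (2/7)/8 = 1/28.
Numerically: ≈ 0.035714.
(Since a = 8 > μ = 0.285714, the bound 1/28 is < 1 and informative.)

P[X ≥ 8] ≤ 1/28 ≈ 0.035714.


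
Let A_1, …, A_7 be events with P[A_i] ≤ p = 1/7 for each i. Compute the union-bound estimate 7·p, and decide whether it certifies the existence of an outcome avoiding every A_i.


Union bound: P[∪_{i=1}^{7} A_i] ≤ Σ_i P[A_i] ≤ 7·p = 7·(1/7) = 1.
Numerically: 1 ≈ 1.00000.
Is 1 < 1? NO.
Since the bound 1 is ≥ 1, the union bound is uninformative here; it does NOT by itself certify existence.

7·p = 1 ≈ 1.00000; existence NOT certified by the union bound.


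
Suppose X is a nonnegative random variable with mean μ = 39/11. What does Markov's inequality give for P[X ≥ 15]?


μ = E[X] = 39/11, a = 15.
Markov: P[X ≥ 15] ≤ μ/a = (39/11)/15 = 13/55.
Numerically: ≈ 0.236364.
(Since a = 15 > μ = 3.545455, the bound 13/55 is < 1 and informative.)

P[X ≥ 15] ≤ 13/55 ≈ 0.236364.


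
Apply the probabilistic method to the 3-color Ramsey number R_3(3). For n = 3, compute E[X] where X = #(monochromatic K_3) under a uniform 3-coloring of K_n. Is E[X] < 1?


E[X] = C(3, 3) · 3^{1 − 3} = 1 · 3^{−2} = 1/9.
As a reduced fraction: E[X] = 1/9 ≈ 0.11111.
Is E[X] < 1? YES.
Since E[X] < 1, there exists a 3-coloring of K_{3} with no monochromatic K_3; hence R_3(3) > 3.

E[X] = 1/9 ≈ 0.11111; E[X] < 1, so R_3(3) > 3.


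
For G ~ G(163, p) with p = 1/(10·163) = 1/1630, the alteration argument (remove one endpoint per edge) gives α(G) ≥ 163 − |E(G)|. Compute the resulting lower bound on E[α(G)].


E[|E(G)|] = C(163, 2)·p = 13203 · (1/1630) = 81/10.
E[α(G)] ≥ n − E[|E(G)|] = 163 − 81/10 = 1549/10.
Numerically: ≈ 154.900000.
(This is only a lower bound; the true E[α(G)] may be larger.)

E[α(G)] ≥ 1549/10 ≈ 154.900000.


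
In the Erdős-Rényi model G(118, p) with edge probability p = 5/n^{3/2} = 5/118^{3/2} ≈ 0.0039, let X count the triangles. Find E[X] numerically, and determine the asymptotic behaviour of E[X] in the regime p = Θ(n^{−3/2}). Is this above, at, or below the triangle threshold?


Number of potential triangles: C(118, 3) = 266916.
Each occurs with probability p³ ≈ (0.0039)³ ≈ 5.93528e-08.
By linearity: E[X] = C(118, 3)·p³ ≈ 266916 · 5.93528e-08 ≈ 0.016.
Since α = 3/2 > 1, p = c/n^{3/2} = o(1/n) is below the triangle threshold p ~ 1/n. Asymptotically E[X] ~ (c³/6)·n^{3(1−α)} = (5³/6)·n^{-1.5} → 0, so by Markov's inequality G has no triangles w.h.p.

E[X] ≈ 0.016; in regime p = Θ(1/n^{3/2}) E[X] tends to 0 (below the triangle threshold p ~ 1/n).


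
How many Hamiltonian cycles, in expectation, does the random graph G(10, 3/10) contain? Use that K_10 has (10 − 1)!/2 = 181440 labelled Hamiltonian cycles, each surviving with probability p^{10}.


K_10 has (10 − 1)!/2 = 181440 labelled Hamiltonian cycles.
For each such Hamiltonian cycle H, let X_H = 1 if all 10 edges of H are present in G. Then P[X_H = 1] = p^{10} = (3/10)^{10} = 59049/10000000000.
By linearity of expectation: E[X] = Σ_H E[X_H] = 181440 · p^{10} = 181440 · 59049/10000000000 = 33480783/31250000.
Numerically: E[X] ≈ 1.07.

E[X] = 181440 · (3/10)^{10} = 33480783/31250000 ≈ 1.07.


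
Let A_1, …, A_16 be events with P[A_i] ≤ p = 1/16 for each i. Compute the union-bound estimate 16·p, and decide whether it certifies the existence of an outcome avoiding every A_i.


Union bound: P[∪_{i=1}^{16} A_i] ≤ Σ_i P[A_i] ≤ 16·p = 16·(1/16) = 1.
Numerically: 1 ≈ 1.000000.
Is 1 < 1? NO.
Since the bound 1 is ≥ 1, the union bound is uninformative here; it does NOT by itself certify existence.

16·p = 1 ≈ 1.000000; existence NOT certified by the union bound.


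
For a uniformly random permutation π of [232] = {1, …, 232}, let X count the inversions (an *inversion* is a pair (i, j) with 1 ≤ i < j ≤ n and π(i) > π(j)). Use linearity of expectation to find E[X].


Write X = Σ X_I over the C(232, 2) = 26796 pairs i < j, with X_I the indicator of one inversion.
There are 26796 indicators.
For each fixed pair i < j, the values π(i) and π(j) are two distinct elements of {1, …, 232} in uniformly random order; by symmetry P[π(i) > π(j)] = 1/2.
By linearity: E[X] = 26796 · (1/2) = C(232, 2) · (1/2) = 26796/2 = 13398 ≈ 13398.0000.

E[X] = 13398 = 13398.0000.


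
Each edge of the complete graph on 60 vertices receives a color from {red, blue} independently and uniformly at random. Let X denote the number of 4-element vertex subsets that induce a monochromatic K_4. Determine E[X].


Let X = Σ_S X_S over the C(60, 4) = 487635 subsets S of size 4, where X_S = 1 if the K_4 on S is monochromatic.
For a fixed S, the K_4 on S has C(4, 2) = 6 edges. P[all 6 edges red] = (1/2)^6, and likewise for blue, so P[monochromatic] = 2·(1/2)^6 = 2^{1 − 6} = 1/32.
By linearity: E[X] = C(60, 4) · 2^{1 − 6} = 487635 · 1/32 = 487635/32.
Numerically: E[X] ≈ 15238.593750.

E[X] = C(60,4)·2^(1−C(4,2)) = 487635/32 ≈ 15238.593750.


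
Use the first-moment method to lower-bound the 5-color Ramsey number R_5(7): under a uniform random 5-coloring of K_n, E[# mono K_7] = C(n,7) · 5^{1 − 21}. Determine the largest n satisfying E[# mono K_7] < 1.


We need C(n, 7) · 5^{1 − 21} < 1, i.e. C(n, 7) < 5^{21 − 1} = 95367431640625.
Check values of n near the boundary:
  n = 334: C(334, 7) = 86359460961576; 86359460961576 < 95367431640625? YES
  n = 335: C(335, 7) = 88202498238195; 88202498238195 < 95367431640625? YES
  n = 336: C(336, 7) = 90079147136880; 90079147136880 < 95367431640625? YES
  n = 337: C(337, 7) = 91989916924632; 91989916924632 < 95367431640625? YES
  n = 338: C(338, 7) = 93935323022736; 93935323022736 < 95367431640625? YES
  n = 339: C(339, 7) = 95915887062372; 95915887062372 < 95367431640625? NO
  n = 340: C(340, 7) = 97932136940560; 97932136940560 < 95367431640625? NO
  n = 341: C(341, 7) = 99984606876440; 99984606876440 < 95367431640625? NO
The largest n with C(n, 7) < 95367431640625 is n = 338 (where E[X] = 93935323022736/95367431640625 ≈ 0.9850). Hence R_5(7) > 338, i.e. R_5(7) ≥ 339.

Largest n = 338; hence R_5(7) > 338.


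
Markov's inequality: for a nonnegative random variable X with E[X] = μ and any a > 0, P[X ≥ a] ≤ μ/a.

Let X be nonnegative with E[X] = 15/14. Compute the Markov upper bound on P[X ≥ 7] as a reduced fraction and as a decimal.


μ = E[X] = 15/14, a = 7.
Markov: P[X ≥ 7] ≤ μ/a = (15/14)/7 = 15/98.
Numerically: ≈ 0.1531.
(Since a = 7 > μ = 1.0714, the bound 15/98 is < 1 and informative.)

P[X ≥ 7] ≤ 15/98 ≈ 0.1531.


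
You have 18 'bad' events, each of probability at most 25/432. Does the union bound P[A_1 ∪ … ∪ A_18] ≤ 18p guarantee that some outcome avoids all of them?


Union bound: P[∪_{i=1}^{18} A_i] ≤ Σ_i P[A_i] ≤ 18·p = 18·(25/432) = 25/24.
Numerically: 25/24 ≈ 1.0417.
Is 25/24 < 1? NO.
Since the bound 25/24 is ≥ 1, the union bound is uninformative here; it does NOT by itself certify existence.

18·p = 25/24 ≈ 1.0417; existence NOT certified by the union bound.


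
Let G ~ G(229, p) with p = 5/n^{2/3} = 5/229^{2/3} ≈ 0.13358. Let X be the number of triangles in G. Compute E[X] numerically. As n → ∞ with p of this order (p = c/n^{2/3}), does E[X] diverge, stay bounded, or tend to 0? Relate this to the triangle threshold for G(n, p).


Number of potential triangles: C(229, 3) = 1975354.
Each occurs with probability p³ ≈ (0.13358)³ ≈ 2.3836311e-03.
By linearity: E[X] = C(229, 3)·p³ ≈ 1975354 · 2.3836311e-03 ≈ 4708.51528.
Since α = 2/3 < 1, p = c/n^{2/3} ≫ 1/n is above the triangle threshold p ~ 1/n. Asymptotically E[X] ~ (c³/6)·n^{3(1−α)} = (5³/6)·n^{1} → ∞; triangles are abundant w.h.p.

E[X] ≈ 4708.51528; in regime p = Θ(1/n^{2/3}) E[X] diverges (above the triangle threshold p ~ 1/n).


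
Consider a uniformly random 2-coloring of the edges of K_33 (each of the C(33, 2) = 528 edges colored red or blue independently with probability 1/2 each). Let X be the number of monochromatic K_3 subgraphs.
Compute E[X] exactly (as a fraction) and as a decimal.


Let X = Σ_S X_S over the C(33, 3) = 5456 subsets S of size 3, where X_S = 1 if the K_3 on S is monochromatic.
For a fixed S, the K_3 on S has C(3, 2) = 3 edges. P[all 3 edges red] = (1/2)^3, and likewise for blue, so P[monochromatic] = 2·(1/2)^3 = 2^{1 − 3} = 1/4.
By linearity: E[X] = C(33, 3) · 2^{1 − 3} = 5456 · 1/4 = 1364.
Numerically: E[X] ≈ 1364.00000.

E[X] = C(33,3)·2^(1−C(3,2)) = 1364 ≈ 1364.00000.


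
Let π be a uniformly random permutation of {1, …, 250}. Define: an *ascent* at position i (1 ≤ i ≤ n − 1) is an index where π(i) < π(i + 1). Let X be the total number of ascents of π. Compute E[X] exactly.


Write X = Σ X_I over i = 1, …, 249, with X_I the indicator of one ascent.
There are 249 indicators.
For each fixed i, the pair (π(i), π(i+1)) is a uniformly random ordered pair of distinct values from {1, …, 250}; by symmetry P[π(i) < π(i+1)] = 1/2.
By linearity: E[X] = 249 · (1/2) = (250 − 1) · (1/2) = 249/2 ≈ 124.5000.

E[X] = 249/2 = 124.5000.


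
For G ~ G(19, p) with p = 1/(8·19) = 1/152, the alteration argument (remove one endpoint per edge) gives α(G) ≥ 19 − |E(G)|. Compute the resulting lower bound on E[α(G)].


E[|E(G)|] = C(19, 2)·p = 171 · (1/152) = 9/8.
E[α(G)] ≥ n − E[|E(G)|] = 19 − 9/8 = 143/8.
Numerically: ≈ 17.875000.
(This is only a lower bound; the true E[α(G)] may be larger.)

E[α(G)] ≥ 143/8 ≈ 17.875000.


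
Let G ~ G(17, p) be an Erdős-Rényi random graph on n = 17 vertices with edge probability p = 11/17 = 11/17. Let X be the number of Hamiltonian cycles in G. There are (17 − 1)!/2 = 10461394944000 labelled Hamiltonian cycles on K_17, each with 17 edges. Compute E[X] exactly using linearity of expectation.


K_17 has (17 − 1)!/2 = 10461394944000 labelled Hamiltonian cycles.
For each such Hamiltonian cycle H, let X_H = 1 if all 17 edges of H are present in G. Then P[X_H = 1] = p^{17} = (11/17)^{17} = 505447028499293771/827240261886336764177.
By linearity of expectation: E[X] = Σ_H E[X_H] = 10461394944000 · p^{17} = 10461394944000 · 505447028499293771/827240261886336764177 = 5287680988402335763510093824000/827240261886336764177.
Numerically: E[X] ≈ 6.39195e+09.

E[X] = 10461394944000 · (11/17)^{17} = 5287680988402335763510093824000/827240261886336764177 ≈ 6.39195e+09.


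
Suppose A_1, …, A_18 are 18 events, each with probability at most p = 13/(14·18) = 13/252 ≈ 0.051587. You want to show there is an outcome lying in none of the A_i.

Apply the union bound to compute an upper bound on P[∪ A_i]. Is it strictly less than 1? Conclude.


Union bound: P[∪_{i=1}^{18} A_i] ≤ Σ_i P[A_i] ≤ 18·p = 18·(13/252) = 13/14.
Numerically: 13/14 ≈ 0.928571.
Is 13/14 < 1? YES.
Since P[∪ A_i] ≤ 13/14 < 1, the complement has P[∩ A_i^c] ≥ 1 − 13/14 = 1/14 > 0, so some outcome avoids every A_i.

18·p = 13/14 ≈ 0.928571; existence CERTIFIED by the union bound.


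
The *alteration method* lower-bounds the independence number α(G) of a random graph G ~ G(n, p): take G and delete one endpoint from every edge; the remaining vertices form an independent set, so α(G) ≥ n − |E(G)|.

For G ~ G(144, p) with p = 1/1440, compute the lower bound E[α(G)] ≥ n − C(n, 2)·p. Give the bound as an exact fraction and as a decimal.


E[|E(G)|] = C(144, 2)·p = 10296 · (1/1440) = 143/20.
E[α(G)] ≥ n − E[|E(G)|] = 144 − 143/20 = 2737/20.
Numerically: ≈ 136.85000.
(This is only a lower bound; the true E[α(G)] may be larger.)

E[α(G)] ≥ 2737/20 ≈ 136.85000.


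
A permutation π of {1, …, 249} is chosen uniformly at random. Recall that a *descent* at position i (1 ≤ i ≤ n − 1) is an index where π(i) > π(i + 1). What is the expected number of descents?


Write X = Σ X_I over i = 1, …, 248, with X_I the indicator of one descent.
There are 248 indicators.
For each fixed i, the pair (π(i), π(i+1)) is a uniformly random ordered pair of distinct values from {1, …, 249}; by symmetry P[π(i) > π(i+1)] = 1/2.
By linearity: E[X] = 248 · (1/2) = (249 − 1) · (1/2) = 124 ≈ 124.000.

E[X] = 124 = 124.000.


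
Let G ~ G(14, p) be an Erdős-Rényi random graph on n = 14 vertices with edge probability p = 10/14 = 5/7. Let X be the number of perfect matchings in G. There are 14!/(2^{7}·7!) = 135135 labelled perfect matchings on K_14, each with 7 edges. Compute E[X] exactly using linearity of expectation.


K_14 has 14!/(2^{7}·7!) = 135135 labelled perfect matchings.
For each such perfect matching H, let X_H = 1 if all 7 edges of H are present in G. Then P[X_H = 1] = p^{7} = (5/7)^{7} = 78125/823543.
By linearity of expectation: E[X] = Σ_H E[X_H] = 135135 · p^{7} = 135135 · 78125/823543 = 1508203125/117649.
Numerically: E[X] ≈ 1.282e+04.

E[X] = 135135 · (5/7)^{7} = 1508203125/117649 ≈ 1.282e+04.


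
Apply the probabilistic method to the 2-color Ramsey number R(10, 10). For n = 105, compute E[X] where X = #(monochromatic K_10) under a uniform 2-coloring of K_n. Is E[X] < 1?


E[X] = C(105, 10) · 2^{1 − 45} = 28848458598960 · 2^{−44} = 28848458598960/17592186044416.
As a reduced fraction: E[X] = 1803028662435/1099511627776 ≈ 1.640.
Is E[X] < 1? NO.
Since E[X] ≥ 1, the first-moment bound is inconclusive at n = 105; it does NOT by itself certify R(10, 10) > 105.

E[X] = 1803028662435/1099511627776 ≈ 1.640; E[X] ≥ 1; first-moment method inconclusive here.


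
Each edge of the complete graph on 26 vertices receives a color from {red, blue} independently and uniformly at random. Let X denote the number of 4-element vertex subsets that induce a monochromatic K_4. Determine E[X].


Let X = Σ_S X_S over the C(26, 4) = 14950 subsets S of size 4, where X_S = 1 if the K_4 on S is monochromatic.
For a fixed S, the K_4 on S has C(4, 2) = 6 edges. P[all 6 edges red] = (1/2)^6, and likewise for blue, so P[monochromatic] = 2·(1/2)^6 = 2^{1 − 6} = 1/32.
By linearity of expectation: E[X] = C(26, 4) · 2^{1 − 6} = 14950 · 1/32 = 7475/16.
Numerically: E[X] ≈ 467.187500.

E[X] = C(26,4)·2^(1−C(4,2)) = 7475/16 ≈ 467.187500.


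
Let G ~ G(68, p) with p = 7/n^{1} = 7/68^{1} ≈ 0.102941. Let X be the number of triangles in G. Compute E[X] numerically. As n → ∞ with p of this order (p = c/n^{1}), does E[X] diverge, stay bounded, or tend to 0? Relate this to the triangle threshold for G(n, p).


Number of potential triangles: C(68, 3) = 50116.
Each occurs with probability p³ ≈ (0.102941)³ ≈ 1.09085589e-03.
By linearity: E[X] = C(68, 3)·p³ ≈ 50116 · 1.09085589e-03 ≈ 54.669334.
Here α = 1, so p = 7/n is exactly at the triangle threshold p ~ 1/n. Asymptotically E[X] → c³/6 = 7³/6 = 343/6 ≈ 57.166667, a bounded constant. In this regime the triangle count is asymptotically Poisson(c³/6).

E[X] ≈ 54.669334; in regime p = Θ(1/n^{1}) E[X] stays bounded (at the triangle threshold p ~ 1/n).


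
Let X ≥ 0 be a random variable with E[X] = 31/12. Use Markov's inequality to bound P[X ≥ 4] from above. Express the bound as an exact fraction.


μ = E[X] = 31/12, a = 4.
Markov: P[X ≥ 4] ≤ μ/a = (31/12)/4 = 31/48.
Numerically: ≈ 0.646.
(Since a = 4 > μ = 2.583, the bound 31/48 is < 1 and informative.)

P[X ≥ 4] ≤ 31/48 ≈ 0.646.


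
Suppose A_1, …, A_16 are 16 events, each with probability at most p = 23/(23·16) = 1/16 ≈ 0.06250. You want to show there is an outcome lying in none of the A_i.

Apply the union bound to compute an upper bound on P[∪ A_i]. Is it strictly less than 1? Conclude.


Union bound: P[∪_{i=1}^{16} A_i] ≤ Σ_i P[A_i] ≤ 16·p = 16·(1/16) = 1.
Numerically: 1 ≈ 1.00000.
Is 1 < 1? NO.
Since the bound 1 is ≥ 1, the union bound is uninformative here; it does NOT by itself certify existence.

16·p = 1 ≈ 1.00000; existence NOT certified by the union bound.


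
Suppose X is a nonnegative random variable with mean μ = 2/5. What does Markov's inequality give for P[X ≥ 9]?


μ = E[X] = 2/5, a = 9.
Markov: P[X ≥ 9] ≤ μ/a = (2/5)/9 = 2/45.
Numerically: ≈ 0.04444.
(Since a = 9 > μ = 0.40000, the bound 2/45 is < 1 and informative.)

P[X ≥ 9] ≤ 2/45 ≈ 0.04444.


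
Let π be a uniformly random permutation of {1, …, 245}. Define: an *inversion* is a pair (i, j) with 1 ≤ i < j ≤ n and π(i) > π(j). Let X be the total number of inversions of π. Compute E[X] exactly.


Write X = Σ X_I over the C(245, 2) = 29890 pairs i < j, with X_I the indicator of one inversion.
There are 29890 indicators.
For each fixed pair i < j, the values π(i) and π(j) are two distinct elements of {1, …, 245} in uniformly random order; by symmetry P[π(i) > π(j)] = 1/2.
By linearity: E[X] = 29890 · (1/2) = C(245, 2) · (1/2) = 29890/2 = 14945 ≈ 14945.000.

E[X] = 14945 = 14945.000.


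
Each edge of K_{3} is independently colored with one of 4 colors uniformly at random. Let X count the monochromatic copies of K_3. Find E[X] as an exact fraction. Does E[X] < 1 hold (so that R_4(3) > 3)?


E[X] = C(3, 3) · 4^{1 − 3} = 1 · 4^{−2} = 1/16.
As a reduced fraction: E[X] = 1/16 ≈ 0.0625.
Is E[X] < 1? YES.
Since E[X] < 1, there exists a 4-coloring of K_{3} with no monochromatic K_3; hence R_4(3) > 3.

E[X] = 1/16 ≈ 0.0625; E[X] < 1, so R_4(3) > 3.


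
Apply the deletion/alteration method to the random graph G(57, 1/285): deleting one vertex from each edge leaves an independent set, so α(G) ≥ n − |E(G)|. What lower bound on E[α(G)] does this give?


E[|E(G)|] = C(57, 2)·p = 1596 · (1/285) = 28/5.
E[α(G)] ≥ n − E[|E(G)|] = 57 − 28/5 = 257/5.
Numerically: ≈ 51.40000.
(This is only a lower bound; the true E[α(G)] may be larger.)

E[α(G)] ≥ 257/5 ≈ 51.40000.


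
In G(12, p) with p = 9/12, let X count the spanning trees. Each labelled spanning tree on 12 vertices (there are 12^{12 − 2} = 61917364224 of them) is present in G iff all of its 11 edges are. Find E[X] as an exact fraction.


K_12 has 12^{12 − 2} = 61917364224 labelled spanning trees.
For each such spanning tree H, let X_H = 1 if all 11 edges of H are present in G. Then P[X_H = 1] = p^{11} = (3/4)^{11} = 177147/4194304.
By linearity of expectation: E[X] = Σ_H E[X_H] = 61917364224 · p^{11} = 61917364224 · 177147/4194304 = 10460353203/4.
Numerically: E[X] ≈ 2.6151e+09.

E[X] = 61917364224 · (3/4)^{11} = 10460353203/4 ≈ 2.6151e+09.


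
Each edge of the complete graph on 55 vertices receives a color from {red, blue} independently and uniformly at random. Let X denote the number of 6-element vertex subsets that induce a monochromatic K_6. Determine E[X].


Let X = Σ_S X_S over the C(55, 6) = 28989675 subsets S of size 6, where X_S = 1 if the K_6 on S is monochromatic.
For a fixed S, the K_6 on S has C(6, 2) = 15 edges. P[all 15 edges red] = (1/2)^15, and likewise for blue, so P[monochromatic] = 2·(1/2)^15 = 2^{1 − 15} = 1/16384.
By linearity of expectation: E[X] = C(55, 6) · 2^{1 − 15} = 28989675 · 1/16384 = 28989675/16384.
Numerically: E[X] ≈ 1769.3893.

E[X] = C(55,6)·2^(1−C(6,2)) = 28989675/16384 ≈ 1769.3893.


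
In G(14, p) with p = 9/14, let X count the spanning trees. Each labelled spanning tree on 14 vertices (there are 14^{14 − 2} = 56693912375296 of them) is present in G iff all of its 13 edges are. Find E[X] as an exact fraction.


K_14 has 14^{14 − 2} = 56693912375296 labelled spanning trees.
For each such spanning tree H, let X_H = 1 if all 13 edges of H are present in G. Then P[X_H = 1] = p^{13} = (9/14)^{13} = 2541865828329/793714773254144.
By linearity of expectation: E[X] = Σ_H E[X_H] = 56693912375296 · p^{13} = 56693912375296 · 2541865828329/793714773254144 = 2541865828329/14.
Numerically: E[X] ≈ 1.81562e+11.

E[X] = 56693912375296 · (9/14)^{13} = 2541865828329/14 ≈ 1.81562e+11.


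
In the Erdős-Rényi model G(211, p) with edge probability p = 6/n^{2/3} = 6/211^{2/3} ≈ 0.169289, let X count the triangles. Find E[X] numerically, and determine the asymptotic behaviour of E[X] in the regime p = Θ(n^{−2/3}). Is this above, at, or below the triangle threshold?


Number of potential triangles: C(211, 3) = 1543465.
Each occurs with probability p³ ≈ (0.169289)³ ≈ 4.85164304e-03.
By linearity: E[X] = C(211, 3)·p³ ≈ 1543465 · 4.85164304e-03 ≈ 7488.341232.
Since α = 2/3 < 1, p = c/n^{2/3} ≫ 1/n is above the triangle threshold p ~ 1/n. Asymptotically E[X] ~ (c³/6)·n^{3(1−α)} = (6³/6)·n^{1} → ∞; triangles are abundant w.h.p.

E[X] ≈ 7488.341232; in regime p = Θ(1/n^{2/3}) E[X] diverges (above the triangle threshold p ~ 1/n).


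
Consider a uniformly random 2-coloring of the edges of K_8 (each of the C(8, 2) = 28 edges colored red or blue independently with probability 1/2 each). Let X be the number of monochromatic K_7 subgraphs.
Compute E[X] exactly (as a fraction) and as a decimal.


Let X = Σ_S X_S over the C(8, 7) = 8 subsets S of size 7, where X_S = 1 if the K_7 on S is monochromatic.
For a fixed S, the K_7 on S has C(7, 2) = 21 edges. P[all 21 edges red] = (1/2)^21, and likewise for blue, so P[monochromatic] = 2·(1/2)^21 = 2^{1 − 21} = 1/1048576.
By linearity: E[X] = C(8, 7) · 2^{1 − 21} = 8 · 1/1048576 = 1/131072.
Numerically: E[X] ≈ 0.0000.

E[X] = C(8,7)·2^(1−C(7,2)) = 1/131072 ≈ 0.0000.


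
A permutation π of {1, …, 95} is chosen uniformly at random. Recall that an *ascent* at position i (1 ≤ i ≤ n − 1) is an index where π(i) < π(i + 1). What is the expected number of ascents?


Write X = Σ X_I over i = 1, …, 94, with X_I the indicator of one ascent.
There are 94 indicators.
For each fixed i, the pair (π(i), π(i+1)) is a uniformly random ordered pair of distinct values from {1, …, 95}; by symmetry P[π(i) < π(i+1)] = 1/2.
By linearity: E[X] = 94 · (1/2) = (95 − 1) · (1/2) = 47 ≈ 47.000.

E[X] = 47 = 47.000.


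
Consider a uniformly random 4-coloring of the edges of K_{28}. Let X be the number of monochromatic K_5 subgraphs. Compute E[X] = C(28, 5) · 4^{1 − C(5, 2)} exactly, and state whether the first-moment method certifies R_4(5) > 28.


E[X] = C(28, 5) · 4^{1 − 10} = 98280 · 4^{−9} = 98280/262144.
As a reduced fraction: E[X] = 12285/32768 ≈ 0.3749084.
Is E[X] < 1? YES.
Since E[X] < 1, there exists a 4-coloring of K_{28} with no monochromatic K_5; hence R_4(5) > 28.

E[X] = 12285/32768 ≈ 0.3749084; E[X] < 1, so R_4(5) > 28.


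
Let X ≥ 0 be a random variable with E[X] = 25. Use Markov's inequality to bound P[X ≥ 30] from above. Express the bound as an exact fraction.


μ = E[X] = 25, a = 30.
Markov: P[X ≥ 30] ≤ μ/a = (25)/30 = 5/6.
Numerically: ≈ 0.833.
(Since a = 30 > μ = 25.000, the bound 5/6 is < 1 and informative.)

P[X ≥ 30] ≤ 5/6 ≈ 0.833.


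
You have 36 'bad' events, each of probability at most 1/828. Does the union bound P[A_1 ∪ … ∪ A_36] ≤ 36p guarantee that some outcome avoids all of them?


Union bound: P[∪_{i=1}^{36} A_i] ≤ Σ_i P[A_i] ≤ 36·p = 36·(1/828) = 1/23.
Numerically: 1/23 ≈ 0.0435.
Is 1/23 < 1? YES.
Since P[∪ A_i] ≤ 1/23 < 1, the complement has P[∩ A_i^c] ≥ 1 − 1/23 = 22/23 > 0, so some outcome avoids every A_i.

36·p = 1/23 ≈ 0.0435; existence CERTIFIED by the union bound.


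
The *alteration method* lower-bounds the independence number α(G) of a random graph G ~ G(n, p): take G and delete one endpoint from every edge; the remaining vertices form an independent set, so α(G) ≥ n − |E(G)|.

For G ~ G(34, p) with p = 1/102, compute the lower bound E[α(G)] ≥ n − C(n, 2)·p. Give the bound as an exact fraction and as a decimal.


E[|E(G)|] = C(34, 2)·p = 561 · (1/102) = 11/2.
E[α(G)] ≥ n − E[|E(G)|] = 34 − 11/2 = 57/2.
Numerically: ≈ 28.5000.
(This is only a lower bound; the true E[α(G)] may be larger.)

E[α(G)] ≥ 57/2 ≈ 28.5000.


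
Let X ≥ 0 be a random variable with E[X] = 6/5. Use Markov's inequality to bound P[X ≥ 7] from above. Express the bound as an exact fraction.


μ = E[X] = 6/5, a = 7.
Markov: P[X ≥ 7] ≤ μ/a = (6/5)/7 = 6/35.
Numerically: ≈ 0.171429.
(Since a = 7 > μ = 1.200000, the bound 6/35 is < 1 and informative.)

P[X ≥ 7] ≤ 6/35 ≈ 0.171429.


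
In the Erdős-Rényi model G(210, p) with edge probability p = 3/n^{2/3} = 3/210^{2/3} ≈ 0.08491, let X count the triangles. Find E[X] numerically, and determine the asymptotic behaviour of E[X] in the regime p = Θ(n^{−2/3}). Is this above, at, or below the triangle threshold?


Number of potential triangles: C(210, 3) = 1521520.
Each occurs with probability p³ ≈ (0.08491)³ ≈ 6.122449e-04.
By linearity: E[X] = C(210, 3)·p³ ≈ 1521520 · 6.122449e-04 ≈ 931.5429.
Since α = 2/3 < 1, p = c/n^{2/3} ≫ 1/n is above the triangle threshold p ~ 1/n. Asymptotically E[X] ~ (c³/6)·n^{3(1−α)} = (3³/6)·n^{1} → ∞; triangles are abundant w.h.p.

E[X] ≈ 931.5429; in regime p = Θ(1/n^{2/3}) E[X] diverges (above the triangle threshold p ~ 1/n).


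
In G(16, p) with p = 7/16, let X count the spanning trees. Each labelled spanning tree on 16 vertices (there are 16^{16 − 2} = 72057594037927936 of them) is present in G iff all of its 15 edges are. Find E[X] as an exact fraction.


K_16 has 16^{16 − 2} = 72057594037927936 labelled spanning trees.
For each such spanning tree H, let X_H = 1 if all 15 edges of H are present in G. Then P[X_H = 1] = p^{15} = (7/16)^{15} = 4747561509943/1152921504606846976.
By linearity: E[X] = Σ_H E[X_H] = 72057594037927936 · p^{15} = 72057594037927936 · 4747561509943/1152921504606846976 = 4747561509943/16.
Numerically: E[X] ≈ 2.967e+11.

E[X] = 72057594037927936 · (7/16)^{15} = 4747561509943/16 ≈ 2.967e+11.


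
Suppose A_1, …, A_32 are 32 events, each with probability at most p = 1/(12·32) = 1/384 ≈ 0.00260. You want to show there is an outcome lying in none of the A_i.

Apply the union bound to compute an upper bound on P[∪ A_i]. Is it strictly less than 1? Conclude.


Union bound: P[∪_{i=1}^{32} A_i] ≤ Σ_i P[A_i] ≤ 32·p = 32·(1/384) = 1/12.
Numerically: 1/12 ≈ 0.08333.
Is 1/12 < 1? YES.
Since P[∪ A_i] ≤ 1/12 < 1, the complement has P[∩ A_i^c] ≥ 1 − 1/12 = 11/12 > 0, so some outcome avoids every A_i.

32·p = 1/12 ≈ 0.08333; existence CERTIFIED by the union bound.


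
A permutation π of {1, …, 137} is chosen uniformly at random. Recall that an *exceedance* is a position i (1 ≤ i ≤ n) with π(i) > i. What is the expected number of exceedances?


Write X = Σ_{i=1}^{137} X_i, where X_i = 1_{π(i) > i}.
For each fixed i, π(i) is uniform over {1, …, 137} (marginal of a uniform permutation), so P[π(i) > i] = (n − i)/n. Summing: Σ_{i=1}^{137} (n − i)/n = (0 + 1 + … + 136)/137 = 137(137 − 1)/(2·137) = (137 − 1)/2.
Hence E[X] = Σ_{i=1}^{137} (137 − i)/137 = 68 ≈ 68.000.

E[X] = 68 = 68.000.


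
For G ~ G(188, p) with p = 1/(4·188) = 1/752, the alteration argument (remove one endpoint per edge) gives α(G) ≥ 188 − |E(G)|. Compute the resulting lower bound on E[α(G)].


E[|E(G)|] = C(188, 2)·p = 17578 · (1/752) = 187/8.
E[α(G)] ≥ n − E[|E(G)|] = 188 − 187/8 = 1317/8.
Numerically: ≈ 164.625000.
(This is only a lower bound; the true E[α(G)] may be larger.)

E[α(G)] ≥ 1317/8 ≈ 164.625000.


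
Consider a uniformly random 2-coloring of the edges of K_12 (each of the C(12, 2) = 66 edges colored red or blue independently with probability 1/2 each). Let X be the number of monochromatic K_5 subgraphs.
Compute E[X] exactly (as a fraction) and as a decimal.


Let X = Σ_S X_S over the C(12, 5) = 792 subsets S of size 5, where X_S = 1 if the K_5 on S is monochromatic.
For a fixed S, the K_5 on S has C(5, 2) = 10 edges. P[all 10 edges red] = (1/2)^10, and likewise for blue, so P[monochromatic] = 2·(1/2)^10 = 2^{1 − 10} = 1/512.
By linearity: E[X] = C(12, 5) · 2^{1 − 10} = 792 · 1/512 = 99/64.
Numerically: E[X] ≈ 1.5469.

E[X] = C(12,5)·2^(1−C(5,2)) = 99/64 ≈ 1.5469.


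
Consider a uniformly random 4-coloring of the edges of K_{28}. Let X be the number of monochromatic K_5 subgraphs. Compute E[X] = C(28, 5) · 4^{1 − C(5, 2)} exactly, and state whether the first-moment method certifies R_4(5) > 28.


E[X] = C(28, 5) · 4^{1 − 10} = 98280 · 4^{−9} = 98280/262144.
As a reduced fraction: E[X] = 12285/32768 ≈ 0.374908.
Is E[X] < 1? YES.
Since E[X] < 1, there exists a 4-coloring of K_{28} with no monochromatic K_5; hence R_4(5) > 28.

E[X] = 12285/32768 ≈ 0.374908; E[X] < 1, so R_4(5) > 28.


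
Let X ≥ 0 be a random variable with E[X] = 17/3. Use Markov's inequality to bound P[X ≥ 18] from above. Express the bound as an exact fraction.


μ = E[X] = 17/3, a = 18.
Markov: P[X ≥ 18] ≤ μ/a = (17/3)/18 = 17/54.
Numerically: ≈ 0.3148.
(Since a = 18 > μ = 5.6667, the bound 17/54 is < 1 and informative.)

P[X ≥ 18] ≤ 17/54 ≈ 0.3148.


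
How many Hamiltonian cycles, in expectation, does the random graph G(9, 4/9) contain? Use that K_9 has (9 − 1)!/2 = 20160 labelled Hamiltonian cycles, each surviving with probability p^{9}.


K_9 has (9 − 1)!/2 = 20160 labelled Hamiltonian cycles.
For each such Hamiltonian cycle H, let X_H = 1 if all 9 edges of H are present in G. Then P[X_H = 1] = p^{9} = (4/9)^{9} = 262144/387420489.
By linearity of expectation: E[X] = Σ_H E[X_H] = 20160 · p^{9} = 20160 · 262144/387420489 = 587202560/43046721.
Numerically: E[X] ≈ 13.6411.

E[X] = 20160 · (4/9)^{9} = 587202560/43046721 ≈ 13.6411.


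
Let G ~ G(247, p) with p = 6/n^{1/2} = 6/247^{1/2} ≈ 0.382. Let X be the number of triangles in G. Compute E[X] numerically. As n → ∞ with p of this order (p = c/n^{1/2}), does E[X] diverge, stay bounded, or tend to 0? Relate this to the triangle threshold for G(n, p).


Number of potential triangles: C(247, 3) = 2481115.
Each occurs with probability p³ ≈ (0.382)³ ≈ 5.56427e-02.
By linearity: E[X] = C(247, 3)·p³ ≈ 2481115 · 5.56427e-02 ≈ 138055.978.
Since α = 1/2 < 1, p = c/n^{1/2} ≫ 1/n is above the triangle threshold p ~ 1/n. Asymptotically E[X] ~ (c³/6)·n^{3(1−α)} = (6³/6)·n^{1.5} → ∞; triangles are abundant w.h.p.

E[X] ≈ 138055.978; in regime p = Θ(1/n^{1/2}) E[X] diverges (above the triangle threshold p ~ 1/n).


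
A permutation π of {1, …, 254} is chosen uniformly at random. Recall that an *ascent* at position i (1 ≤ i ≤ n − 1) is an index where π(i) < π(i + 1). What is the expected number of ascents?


Write X = Σ X_I over i = 1, …, 253, with X_I the indicator of one ascent.
There are 253 indicators.
For each fixed i, the pair (π(i), π(i+1)) is a uniformly random ordered pair of distinct values from {1, …, 254}; by symmetry P[π(i) < π(i+1)] = 1/2.
By linearity: E[X] = 253 · (1/2) = (254 − 1) · (1/2) = 253/2 ≈ 126.500000.

E[X] = 253/2 = 126.500000.


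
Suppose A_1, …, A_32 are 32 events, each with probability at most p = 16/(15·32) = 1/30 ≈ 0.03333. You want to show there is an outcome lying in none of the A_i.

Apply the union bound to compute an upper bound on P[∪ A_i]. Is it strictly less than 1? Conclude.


Union bound: P[∪_{i=1}^{32} A_i] ≤ Σ_i P[A_i] ≤ 32·p = 32·(1/30) = 16/15.
Numerically: 16/15 ≈ 1.06667.
Is 16/15 < 1? NO.
Since the bound 16/15 is ≥ 1, the union bound is uninformative here; it does NOT by itself certify existence.

32·p = 16/15 ≈ 1.06667; existence NOT certified by the union bound.


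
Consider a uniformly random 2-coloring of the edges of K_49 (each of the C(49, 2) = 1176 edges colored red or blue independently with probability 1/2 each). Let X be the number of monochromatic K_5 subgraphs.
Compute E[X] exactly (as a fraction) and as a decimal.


Let X = Σ_S X_S over the C(49, 5) = 1906884 subsets S of size 5, where X_S = 1 if the K_5 on S is monochromatic.
For a fixed S, the K_5 on S has C(5, 2) = 10 edges. P[all 10 edges red] = (1/2)^10, and likewise for blue, so P[monochromatic] = 2·(1/2)^10 = 2^{1 − 10} = 1/512.
By linearity: E[X] = C(49, 5) · 2^{1 − 10} = 1906884 · 1/512 = 476721/128.
Numerically: E[X] ≈ 3724.383.

E[X] = C(49,5)·2^(1−C(5,2)) = 476721/128 ≈ 3724.383.


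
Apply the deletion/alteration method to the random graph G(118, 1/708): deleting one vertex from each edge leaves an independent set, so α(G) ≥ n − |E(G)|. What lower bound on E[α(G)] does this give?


E[|E(G)|] = C(118, 2)·p = 6903 · (1/708) = 39/4.
E[α(G)] ≥ n − E[|E(G)|] = 118 − 39/4 = 433/4.
Numerically: ≈ 108.250000.
(This is only a lower bound; the true E[α(G)] may be larger.)

E[α(G)] ≥ 433/4 ≈ 108.250000.


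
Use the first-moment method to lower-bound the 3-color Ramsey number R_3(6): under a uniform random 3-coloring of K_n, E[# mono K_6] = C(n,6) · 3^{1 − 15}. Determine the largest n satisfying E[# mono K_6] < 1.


We need C(n, 6) · 3^{1 − 15} < 1, i.e. C(n, 6) < 3^{15 − 1} = 4782969.
Check values of n near the boundary:
  n = 37: C(37, 6) = 2324784; 2324784 < 4782969? YES
  n = 38: C(38, 6) = 2760681; 2760681 < 4782969? YES
  n = 39: C(39, 6) = 3262623; 3262623 < 4782969? YES
  n = 40: C(40, 6) = 3838380; 3838380 < 4782969? YES
  n = 41: C(41, 6) = 4496388; 4496388 < 4782969? YES
  n = 42: C(42, 6) = 5245786; 5245786 < 4782969? NO
  n = 43: C(43, 6) = 6096454; 6096454 < 4782969? NO
  n = 44: C(44, 6) = 7059052; 7059052 < 4782969? NO
The largest n with C(n, 6) < 4782969 is n = 41 (where E[X] = 1498796/1594323 ≈ 0.940083). Hence R_3(6) > 41, i.e. R_3(6) ≥ 42.

Largest n = 41; hence R_3(6) > 41.


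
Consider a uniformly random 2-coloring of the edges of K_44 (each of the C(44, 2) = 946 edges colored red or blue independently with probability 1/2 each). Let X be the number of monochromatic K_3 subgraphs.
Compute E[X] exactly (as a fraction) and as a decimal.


Let X = Σ_S X_S over the C(44, 3) = 13244 subsets S of size 3, where X_S = 1 if the K_3 on S is monochromatic.
For a fixed S, the K_3 on S has C(3, 2) = 3 edges. P[all 3 edges red] = (1/2)^3, and likewise for blue, so P[monochromatic] = 2·(1/2)^3 = 2^{1 − 3} = 1/4.
Summing: E[X] = C(44, 3) · 2^{1 − 3} = 13244 · 1/4 = 3311.
Numerically: E[X] ≈ 3311.000000.

E[X] = C(44,3)·2^(1−C(3,2)) = 3311 ≈ 3311.000000.


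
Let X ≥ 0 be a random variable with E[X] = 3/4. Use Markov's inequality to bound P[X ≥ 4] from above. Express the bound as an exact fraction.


μ = E[X] = 3/4, a = 4.
Markov: P[X ≥ 4] ≤ μ/a = (3/4)/4 = 3/16.
Numerically: ≈ 0.18750.
(Since a = 4 > μ = 0.75000, the bound 3/16 is < 1 and informative.)

P[X ≥ 4] ≤ 3/16 ≈ 0.18750.


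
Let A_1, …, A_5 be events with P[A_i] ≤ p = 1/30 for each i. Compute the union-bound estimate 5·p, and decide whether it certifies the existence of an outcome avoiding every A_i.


Union bound: P[∪_{i=1}^{5} A_i] ≤ Σ_i P[A_i] ≤ 5·p = 5·(1/30) = 1/6.
Numerically: 1/6 ≈ 0.1666667.
Is 1/6 < 1? YES.
Since P[∪ A_i] ≤ 1/6 < 1, the complement has P[∩ A_i^c] ≥ 1 − 1/6 = 5/6 > 0, so some outcome avoids every A_i.

5·p = 1/6 ≈ 0.1666667; existence CERTIFIED by the union bound.


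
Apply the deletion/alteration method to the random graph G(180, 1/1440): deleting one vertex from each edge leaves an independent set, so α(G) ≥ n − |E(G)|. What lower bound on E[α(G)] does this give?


E[|E(G)|] = C(180, 2)·p = 16110 · (1/1440) = 179/16.
E[α(G)] ≥ n − E[|E(G)|] = 180 − 179/16 = 2701/16.
Numerically: ≈ 168.8125.
(This is only a lower bound; the true E[α(G)] may be larger.)

E[α(G)] ≥ 2701/16 ≈ 168.8125.


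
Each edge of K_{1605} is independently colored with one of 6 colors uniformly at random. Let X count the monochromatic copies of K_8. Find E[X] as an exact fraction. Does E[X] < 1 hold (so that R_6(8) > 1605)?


E[X] = C(1605, 8) · 6^{1 − 28} = 1073226690197348380200 · 6^{−27} = 1073226690197348380200/1023490369077469249536.
As a reduced fraction: E[X] = 14905926252740949725/14215144014964850688 ≈ 1.04859.
Is E[X] < 1? NO.
Since E[X] ≥ 1, the first-moment bound is inconclusive at n = 1605; it does NOT by itself certify R_6(8) > 1605.

E[X] = 14905926252740949725/14215144014964850688 ≈ 1.04859; E[X] ≥ 1; first-moment method inconclusive here.


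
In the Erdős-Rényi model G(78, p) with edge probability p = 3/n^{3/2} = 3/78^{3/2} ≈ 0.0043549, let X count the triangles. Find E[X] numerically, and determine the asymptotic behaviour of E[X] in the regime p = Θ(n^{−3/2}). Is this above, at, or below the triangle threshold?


Number of potential triangles: C(78, 3) = 76076.
Each occurs with probability p³ ≈ (0.0043549)³ ≈ 8.2592013e-08.
By linearity: E[X] = C(78, 3)·p³ ≈ 76076 · 8.2592013e-08 ≈ 0.00628.
Since α = 3/2 > 1, p = c/n^{3/2} = o(1/n) is below the triangle threshold p ~ 1/n. Asymptotically E[X] ~ (c³/6)·n^{3(1−α)} = (3³/6)·n^{-1.5} → 0, so by Markov's inequality G has no triangles w.h.p.

E[X] ≈ 0.00628; in regime p = Θ(1/n^{3/2}) E[X] tends to 0 (below the triangle threshold p ~ 1/n).
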